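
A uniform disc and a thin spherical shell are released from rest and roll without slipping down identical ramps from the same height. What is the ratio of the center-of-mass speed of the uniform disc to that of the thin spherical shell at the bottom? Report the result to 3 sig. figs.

Each satisfies Mgh = ½(1+k)Mv² with k = I/(MR²), so v ∝ 1/√(1+k).
For the uniform disc k = 0.5; for the thin spherical shell k = 2/3.
v₁/v₂ = √((1+k₂)/(1+k₁)) = √(1.667/1.5) ≈ 1.05.

v_ratio ≈ 1.05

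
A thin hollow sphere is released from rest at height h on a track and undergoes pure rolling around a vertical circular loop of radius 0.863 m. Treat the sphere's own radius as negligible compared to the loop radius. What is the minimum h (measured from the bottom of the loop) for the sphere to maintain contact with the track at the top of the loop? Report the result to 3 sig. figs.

Here I = (2/3)MR², so the shape factor k = I/(MR²) = 2/3.
At the top of the loop, the minimum-contact condition is Mg = Mv_top²/r, so v_top² = gr.
With ω = v/R, the kinetic energy at speed v is ½(1+k)Mv² = (5/6)Mv².
Energy conservation from release (height h) to the top (height 2r): Mgh = Mg(2r) + (5/6)M·gr.
Thus h_min = 2r + (1+k)r/2 = r(2 + 1.667/2) = 0.863 × 2.833 ≈ 2.45 m.

h_min ≈ 2.45 m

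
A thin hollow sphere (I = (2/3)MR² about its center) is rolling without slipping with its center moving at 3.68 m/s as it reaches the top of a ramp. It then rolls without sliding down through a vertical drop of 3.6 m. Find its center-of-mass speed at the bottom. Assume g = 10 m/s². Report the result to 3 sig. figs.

v ≈ 7.53 m/s

With I = (2/3)MR², the ratio k = I/(MR²) is 2/3.
The rolling condition ω = v/R makes the rotational term ½I(v/R)² = ½kMv², so KE_total = ½(1+k)Mv² = (5/6)Mv².
Energy conservation: (5/6)Mv₀² + Mgh = (5/6)Mv², so v² = v₀² + 2gh/(1+k).
v = √(3.68² + 2×10×3.6/1.667) = √56.74 ≈ 7.53 m/s.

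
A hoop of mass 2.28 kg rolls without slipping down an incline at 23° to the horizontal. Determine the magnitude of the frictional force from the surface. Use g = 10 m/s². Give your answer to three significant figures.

f ≈ 4.45 N

With I = MR², the ratio k = I/(MR²) is 1.
Newton's second law down the slope: Mg sinθ − f = Ma. The torque equation fR = Iα (with α = a/R) gives f = kMa.
Combining, a = g sinθ/(1+k) and f = kMa = kMg sinθ/(1+k).
f = 1 × 2.28 × 10 × sin23° / 2 ≈ 4.45 N.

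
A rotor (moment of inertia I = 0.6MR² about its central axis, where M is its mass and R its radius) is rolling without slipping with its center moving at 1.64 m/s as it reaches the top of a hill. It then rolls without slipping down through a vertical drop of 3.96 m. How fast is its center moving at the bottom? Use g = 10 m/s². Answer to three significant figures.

For this body I = 0.6MR², i.e. k = I/(MR²) = 0.6.
Rolling without slipping gives ω = v/R, so the total kinetic energy is ½Mv² + ½Iω² = ½(1+k)Mv² = (4/5)Mv².
Conserving energy between top and bottom: (4/5)Mv² = (4/5)Mv₀² + Mgh, hence v² = v₀² + 2gh/(1+k).
v = √(1.64² + 2×10×3.96/1.6) = √52.19 ≈ 7.22 m/s.

v ≈ 7.22 m/s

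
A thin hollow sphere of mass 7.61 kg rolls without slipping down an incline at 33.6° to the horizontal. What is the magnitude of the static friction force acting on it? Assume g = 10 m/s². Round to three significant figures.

f ≈ 16.8 N

Here I = (2/3)MR², so the shape factor k = I/(MR²) = 2/3.
Along the incline Mg sinθ − f = Ma, and torque about the center fR = Iα = kMR²(a/R) gives f = kMa.
Combining, a = g sinθ/(1+k) and f = kMa = kMg sinθ/(1+k).
f = (2/3) × 7.61 × 10 × sin33.6° / 1.667 ≈ 16.8 N.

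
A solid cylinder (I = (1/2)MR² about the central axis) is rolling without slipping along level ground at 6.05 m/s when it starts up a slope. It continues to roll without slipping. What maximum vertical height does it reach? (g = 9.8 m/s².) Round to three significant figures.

For this body I = (1/2)MR², i.e. k = I/(MR²) = 0.5.
Since it rolls without slipping, ω = v/R and KE = ½Mv² + ½Iω² = ½(1+k)Mv² = (3/4)Mv².
All of this converts to potential energy at the highest point: (3/4)Mv₀² = Mgh.
Thus h = (1+k)v₀²/(2g) = 1.5 × 6.05² / (2 × 9.8) ≈ 2.80 m.

h ≈ 2.80 m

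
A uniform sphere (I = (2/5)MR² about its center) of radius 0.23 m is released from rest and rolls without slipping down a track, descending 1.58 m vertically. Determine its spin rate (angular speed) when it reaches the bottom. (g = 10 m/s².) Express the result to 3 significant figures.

For this body I = (2/5)MR², i.e. k = I/(MR²) = 0.4.
Rolling without slipping gives ω = v/R, so the total kinetic energy is ½Mv² + ½Iω² = ½(1+k)Mv² = (7/10)Mv².
Energy conservation Mgh = ½(1+k)Mv² gives v = √(2gh/(1+k)) = √(2 × 10 × 1.58 / 1.4) = 4.751 m/s.
Then ω = v/R = 4.751 / 0.23 ≈ 20.7 rad/s.

ω ≈ 20.7 rad/s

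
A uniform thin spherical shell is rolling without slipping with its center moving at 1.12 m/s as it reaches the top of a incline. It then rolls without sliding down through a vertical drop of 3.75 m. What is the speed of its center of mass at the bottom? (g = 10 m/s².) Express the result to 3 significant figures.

Here I = (2/3)MR², so the shape factor k = I/(MR²) = 2/3.
The rolling condition ω = v/R makes the rotational term ½I(v/R)² = ½kMv², so KE_total = ½(1+k)Mv² = (5/6)Mv².
Conserving energy between top and bottom: (5/6)Mv² = (5/6)Mv₀² + Mgh, hence v² = v₀² + 2gh/(1+k).
v = √(1.12² + 2×10×3.75/1.667) = √46.25 ≈ 6.80 m/s.

v ≈ 6.80 m/s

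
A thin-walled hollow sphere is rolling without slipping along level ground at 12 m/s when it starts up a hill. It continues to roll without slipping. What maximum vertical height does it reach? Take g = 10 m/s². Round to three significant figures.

h ≈ 12.0 m

The moment of inertia is (2/3)MR², giving k ≡ I/(MR²) = 2/3.
Pure rolling means v = ωR; then KE = ½Mv² + ½I(v/R)² = ½(1+k)Mv² = (5/6)Mv².
All of this converts to potential energy at the highest point: (5/6)Mv₀² = Mgh.
Thus h = (1+k)v₀²/(2g) = 1.667 × 12² / (2 × 10) ≈ 12.0 m.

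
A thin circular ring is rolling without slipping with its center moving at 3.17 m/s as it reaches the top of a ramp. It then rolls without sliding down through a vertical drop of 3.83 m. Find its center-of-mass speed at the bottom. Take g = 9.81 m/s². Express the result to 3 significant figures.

For this body I = MR², i.e. k = I/(MR²) = 1.
Pure rolling means v = ωR; then KE = ½Mv² + ½I(v/R)² = ½(1+k)Mv² = Mv².
Conserving energy between top and bottom: Mv² = Mv₀² + Mgh, hence v² = v₀² + 2gh/(1+k).
v = √(3.17² + 2×9.81×3.83/2) = √47.62 ≈ 6.90 m/s.

v ≈ 6.90 m/s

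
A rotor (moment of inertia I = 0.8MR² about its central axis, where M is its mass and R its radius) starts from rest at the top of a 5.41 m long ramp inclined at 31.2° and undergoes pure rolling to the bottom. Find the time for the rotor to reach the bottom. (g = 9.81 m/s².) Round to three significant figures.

t ≈ 1.96 s

For this body I = 0.8MR², i.e. k = I/(MR²) = 0.8.
Translational: Mg sinθ − f = Ma. Rotational about the CM: fR = Iα = kMRa, so f = kMa.
Hence a = g sinθ/(1+k) = 9.81×sin31.2°/1.8 = 2.823 m/s².
With constant a from rest, t = √(2L/a) = √(2·5.41/2.823) ≈ 1.96 s.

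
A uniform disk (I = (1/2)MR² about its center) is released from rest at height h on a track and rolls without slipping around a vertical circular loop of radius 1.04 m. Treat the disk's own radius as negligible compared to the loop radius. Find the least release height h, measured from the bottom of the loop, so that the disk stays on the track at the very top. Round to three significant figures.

h_min ≈ 2.86 m

For this body I = (1/2)MR², i.e. k = I/(MR²) = 0.5.
At the top, contact is just lost when gravity alone supplies the centripetal force: Mg = Mv_top²/r, i.e. v_top² = gr.
With ω = v/R, the kinetic energy at speed v is ½(1+k)Mv² = (3/4)Mv².
Energy conservation from release (height h) to the top (height 2r): Mgh = Mg(2r) + (3/4)M·gr.
Thus h_min = 2r + (1+k)r/2 = r(2 + 1.5/2) = 1.04 × 2.75 ≈ 2.86 m.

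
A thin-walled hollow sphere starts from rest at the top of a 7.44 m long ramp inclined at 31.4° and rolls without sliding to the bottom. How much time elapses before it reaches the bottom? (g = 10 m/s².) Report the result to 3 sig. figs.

Here I = (2/3)MR², so the shape factor k = I/(MR²) = 2/3.
Newton's second law down the slope: Mg sinθ − f = Ma. The torque equation fR = Iα (with α = a/R) gives f = kMa.
Hence a = g sinθ/(1+k) = 10×sin31.4°/1.667 = 3.126 m/s².
Starting from rest, L = ½at², so t = √(2L/a) = √(2×7.44/3.126) ≈ 2.18 s.

t ≈ 2.18 s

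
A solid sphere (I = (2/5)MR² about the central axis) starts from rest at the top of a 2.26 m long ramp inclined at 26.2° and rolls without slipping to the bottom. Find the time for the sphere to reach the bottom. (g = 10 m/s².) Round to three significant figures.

t ≈ 1.20 s

For this body I = (2/5)MR², i.e. k = I/(MR²) = 0.4.
Along the incline Mg sinθ − f = Ma, and torque about the center fR = Iα = kMR²(a/R) gives f = kMa.
Hence a = g sinθ/(1+k) = 10×sin26.2°/1.4 = 3.154 m/s².
With constant a from rest, t = √(2L/a) = √(2·2.26/3.154) ≈ 1.20 s.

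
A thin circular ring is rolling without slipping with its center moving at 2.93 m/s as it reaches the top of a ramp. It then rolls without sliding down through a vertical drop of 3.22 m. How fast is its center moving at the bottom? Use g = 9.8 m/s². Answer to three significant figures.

v ≈ 6.34 m/s

For this body I = MR², i.e. k = I/(MR²) = 1.
Pure rolling means v = ωR; then KE = ½Mv² + ½I(v/R)² = ½(1+k)Mv² = Mv².
Energy conservation: Mv₀² + Mgh = Mv², so v² = v₀² + 2gh/(1+k).
v = √(2.93² + 2×9.8×3.22/2) = √40.14 ≈ 6.34 m/s.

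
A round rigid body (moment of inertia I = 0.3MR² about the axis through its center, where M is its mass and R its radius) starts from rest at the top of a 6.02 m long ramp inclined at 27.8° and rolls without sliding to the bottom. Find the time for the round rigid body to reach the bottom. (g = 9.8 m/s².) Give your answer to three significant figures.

Here I = 0.3MR², so the shape factor k = I/(MR²) = 0.3.
Translational: Mg sinθ − f = Ma. Rotational about the CM: fR = Iα = kMRa, so f = kMa.
Hence a = g sinθ/(1+k) = 9.8×sin27.8°/1.3 = 3.516 m/s².
Starting from rest, L = ½at², so t = √(2L/a) = √(2×6.02/3.516) ≈ 1.85 s.

t ≈ 1.85 s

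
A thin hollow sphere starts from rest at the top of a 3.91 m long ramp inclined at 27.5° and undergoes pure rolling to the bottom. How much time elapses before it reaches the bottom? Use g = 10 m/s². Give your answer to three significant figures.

With I = (2/3)MR², the ratio k = I/(MR²) is 2/3.
Newton's second law down the slope: Mg sinθ − f = Ma. The torque equation fR = Iα (with α = a/R) gives f = kMa.
Hence a = g sinθ/(1+k) = 10×sin27.5°/1.667 = 2.77 m/s².
With constant a from rest, t = √(2L/a) = √(2·3.91/2.77) ≈ 1.68 s.

t ≈ 1.68 s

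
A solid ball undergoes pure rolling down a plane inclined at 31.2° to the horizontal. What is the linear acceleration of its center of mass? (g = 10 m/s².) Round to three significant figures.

With I = (2/5)MR², the ratio k = I/(MR²) is 0.4.
Along the incline Mg sinθ − f = Ma, and torque about the center fR = Iα = kMR²(a/R) gives f = kMa.
Eliminating f: Mg sinθ = (1+k)Ma, so a = g sinθ/(1+k) = 10 × sin31.2° / 1.4 ≈ 3.70 m/s².

a ≈ 3.70 m/s²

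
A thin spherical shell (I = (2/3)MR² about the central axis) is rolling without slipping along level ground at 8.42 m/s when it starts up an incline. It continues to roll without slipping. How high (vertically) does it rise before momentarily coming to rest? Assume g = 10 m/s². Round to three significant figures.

h ≈ 5.91 m

With I = (2/3)MR², the ratio k = I/(MR²) is 2/3.
Pure rolling means v = ωR; then KE = ½Mv² + ½I(v/R)² = ½(1+k)Mv² = (5/6)Mv².
All of this converts to potential energy at the highest point: (5/6)Mv₀² = Mgh.
Thus h = (1+k)v₀²/(2g) = 1.667 × 8.42² / (2 × 10) ≈ 5.91 m.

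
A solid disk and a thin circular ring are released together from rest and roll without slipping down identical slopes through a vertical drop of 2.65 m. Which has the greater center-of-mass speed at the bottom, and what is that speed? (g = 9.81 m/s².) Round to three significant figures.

the solid disk, at v ≈ 5.89 m/s

For rolling without slipping, Mgh = ½(1+k)Mv² where k = I/(MR²), so v = √(2gh/(1+k)).
Solid disk: k = 0.5, giving v = √(2×9.81×2.65/1.5) = 5.887 m/s.
Thin circular ring: k = 1, giving v = √(2×9.81×2.65/2) = 5.099 m/s.
The smaller k wins: the solid disk, at ≈ 5.89 m/s.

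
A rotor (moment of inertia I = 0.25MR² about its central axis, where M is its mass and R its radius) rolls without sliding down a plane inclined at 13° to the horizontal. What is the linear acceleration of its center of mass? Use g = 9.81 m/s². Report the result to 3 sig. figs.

a ≈ 1.77 m/s²

With I = 0.25MR², the ratio k = I/(MR²) is 0.25.
Newton's second law down the slope: Mg sinθ − f = Ma. The torque equation fR = Iα (with α = a/R) gives f = kMa.
Eliminating f: Mg sinθ = (1+k)Ma, so a = g sinθ/(1+k) = 9.81 × sin13° / 1.25 ≈ 1.77 m/s².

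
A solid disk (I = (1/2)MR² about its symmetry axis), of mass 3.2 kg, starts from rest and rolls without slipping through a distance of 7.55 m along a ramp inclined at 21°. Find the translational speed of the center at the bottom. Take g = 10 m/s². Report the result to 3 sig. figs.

The moment of inertia is (1/2)MR², giving k ≡ I/(MR²) = 0.5.
The rolling condition ω = v/R makes the rotational term ½I(v/R)² = ½kMv², so KE_total = ½(1+k)Mv² = (3/4)Mv².
The vertical drop is h = L sinθ = 7.55 × sin21° = 2.706 m.
Energy conservation: Mgh = (3/4)Mv², so v = √(2gh/(1+k)) = √(2 × 10 × 2.706 / 1.5) ≈ 6.01 m/s.

v ≈ 6.01 m/s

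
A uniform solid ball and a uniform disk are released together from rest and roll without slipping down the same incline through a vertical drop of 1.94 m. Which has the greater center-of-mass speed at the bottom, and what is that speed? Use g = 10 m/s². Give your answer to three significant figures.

For rolling without slipping, Mgh = ½(1+k)Mv² where k = I/(MR²), so v = √(2gh/(1+k)).
Uniform solid ball: k = 0.4, giving v = √(2×10×1.94/1.4) = 5.264 m/s.
Uniform disk: k = 0.5, giving v = √(2×10×1.94/1.5) = 5.086 m/s.
The smaller k wins: the uniform solid ball, at ≈ 5.26 m/s.

the uniform solid ball, at v ≈ 5.26 m/s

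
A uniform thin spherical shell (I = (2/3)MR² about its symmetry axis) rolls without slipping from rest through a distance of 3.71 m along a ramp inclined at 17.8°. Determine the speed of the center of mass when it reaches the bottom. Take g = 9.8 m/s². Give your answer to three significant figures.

For this body I = (2/3)MR², i.e. k = I/(MR²) = 2/3.
The rolling condition ω = v/R makes the rotational term ½I(v/R)² = ½kMv², so KE_total = ½(1+k)Mv² = (5/6)Mv².
The vertical drop is h = L sinθ = 3.71 × sin17.8° = 1.134 m.
Energy conservation: Mgh = (5/6)Mv², so v = √(2gh/(1+k)) = √(2 × 9.8 × 1.134 / 1.667) ≈ 3.65 m/s.

v ≈ 3.65 m/s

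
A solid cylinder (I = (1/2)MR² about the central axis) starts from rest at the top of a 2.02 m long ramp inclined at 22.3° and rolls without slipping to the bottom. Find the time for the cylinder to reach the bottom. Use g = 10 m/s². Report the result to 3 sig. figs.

Here I = (1/2)MR², so the shape factor k = I/(MR²) = 0.5.
Along the incline Mg sinθ − f = Ma, and torque about the center fR = Iα = kMR²(a/R) gives f = kMa.
Hence a = g sinθ/(1+k) = 10×sin22.3°/1.5 = 2.53 m/s².
With constant a from rest, t = √(2L/a) = √(2·2.02/2.53) ≈ 1.26 s.

t ≈ 1.26 s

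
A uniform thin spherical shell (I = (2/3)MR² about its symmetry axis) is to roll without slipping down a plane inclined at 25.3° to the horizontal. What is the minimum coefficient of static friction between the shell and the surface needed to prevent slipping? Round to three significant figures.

With I = (2/3)MR², the ratio k = I/(MR²) is 2/3.
Translational: Mg sinθ − f = Ma. Rotational about the CM: fR = Iα = kMRa, so f = kMa.
These give a = g sinθ/(1+k) and the required friction f = kMg sinθ/(1+k).
With N = Mg cosθ, the no-slip condition f ≤ μN gives μ_min = f/N = k tanθ/(1+k).
μ_min = (2/3) × tan25.3° / 1.667 ≈ 0.189.

μ_min ≈ 0.189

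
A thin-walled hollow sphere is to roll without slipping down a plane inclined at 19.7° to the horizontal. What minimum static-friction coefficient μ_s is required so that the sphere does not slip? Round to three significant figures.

μ_min ≈ 0.143

For this body I = (2/3)MR², i.e. k = I/(MR²) = 2/3.
Along the incline Mg sinθ − f = Ma, and torque about the center fR = Iα = kMR²(a/R) gives f = kMa.
These give a = g sinθ/(1+k) and the required friction f = kMg sinθ/(1+k).
The normal force is N = Mg cosθ, so μ_min = f/N = k tanθ/(1+k).
μ_min = (2/3) × tan19.7° / 1.667 ≈ 0.143.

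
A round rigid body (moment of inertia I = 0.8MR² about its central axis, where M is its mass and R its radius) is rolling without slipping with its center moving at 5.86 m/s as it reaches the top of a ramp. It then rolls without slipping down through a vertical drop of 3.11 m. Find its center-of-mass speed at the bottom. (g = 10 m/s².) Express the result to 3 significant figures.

The moment of inertia is 0.8MR², giving k ≡ I/(MR²) = 0.8.
The rolling condition ω = v/R makes the rotational term ½I(v/R)² = ½kMv², so KE_total = ½(1+k)Mv² = (9/10)Mv².
Energy conservation: (9/10)Mv₀² + Mgh = (9/10)Mv², so v² = v₀² + 2gh/(1+k).
v = √(5.86² + 2×10×3.11/1.8) = √68.9 ≈ 8.30 m/s.

v ≈ 8.30 m/s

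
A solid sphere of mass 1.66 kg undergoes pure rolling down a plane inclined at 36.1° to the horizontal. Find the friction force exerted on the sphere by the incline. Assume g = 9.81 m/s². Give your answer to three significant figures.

f ≈ 2.74 N

The moment of inertia is (2/5)MR², giving k ≡ I/(MR²) = 0.4.
Along the incline Mg sinθ − f = Ma, and torque about the center fR = Iα = kMR²(a/R) gives f = kMa.
Combining, a = g sinθ/(1+k) and f = kMa = kMg sinθ/(1+k).
f = 0.4 × 1.66 × 9.81 × sin36.1° / 1.4 ≈ 2.74 N.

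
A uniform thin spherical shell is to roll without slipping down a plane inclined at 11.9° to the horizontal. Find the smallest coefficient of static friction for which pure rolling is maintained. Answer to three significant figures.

The moment of inertia is (2/3)MR², giving k ≡ I/(MR²) = 2/3.
Along the incline Mg sinθ − f = Ma, and torque about the center fR = Iα = kMR²(a/R) gives f = kMa.
These give a = g sinθ/(1+k) and the required friction f = kMg sinθ/(1+k).
The normal force is N = Mg cosθ, so μ_min = f/N = k tanθ/(1+k).
μ_min = (2/3) × tan11.9° / 1.667 ≈ 0.0843.

μ_min ≈ 0.0843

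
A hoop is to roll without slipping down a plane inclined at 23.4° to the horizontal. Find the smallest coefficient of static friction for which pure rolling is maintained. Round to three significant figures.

μ_min ≈ 0.216

For this body I = MR², i.e. k = I/(MR²) = 1.
Newton's second law down the slope: Mg sinθ − f = Ma. The torque equation fR = Iα (with α = a/R) gives f = kMa.
These give a = g sinθ/(1+k) and the required friction f = kMg sinθ/(1+k).
The normal force is N = Mg cosθ, so μ_min = f/N = k tanθ/(1+k).
μ_min = 1 × tan23.4° / 2 ≈ 0.216.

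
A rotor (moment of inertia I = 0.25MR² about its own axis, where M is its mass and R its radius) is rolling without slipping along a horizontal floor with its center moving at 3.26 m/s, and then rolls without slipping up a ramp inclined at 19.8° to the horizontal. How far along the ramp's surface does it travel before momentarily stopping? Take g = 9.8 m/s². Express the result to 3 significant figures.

For this body I = 0.25MR², i.e. k = I/(MR²) = 0.25.
Pure rolling means v = ωR; then KE = ½Mv² + ½I(v/R)² = ½(1+k)Mv² = (5/8)Mv².
Setting this equal to Mgh gives the vertical rise h = (1+k)v₀²/(2g) = 1.25×3.26²/(2×9.8) = 0.6778 m.
The distance along the slope is d = h/sinθ = 0.6778/sin19.8° ≈ 2.00 m.

d ≈ 2.00 m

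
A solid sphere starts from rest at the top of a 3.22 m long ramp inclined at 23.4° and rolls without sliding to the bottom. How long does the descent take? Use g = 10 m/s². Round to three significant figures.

For this body I = (2/5)MR², i.e. k = I/(MR²) = 0.4.
Along the incline Mg sinθ − f = Ma, and torque about the center fR = Iα = kMR²(a/R) gives f = kMa.
Hence a = g sinθ/(1+k) = 10×sin23.4°/1.4 = 2.837 m/s².
Starting from rest, L = ½at², so t = √(2L/a) = √(2×3.22/2.837) ≈ 1.51 s.

t ≈ 1.51 s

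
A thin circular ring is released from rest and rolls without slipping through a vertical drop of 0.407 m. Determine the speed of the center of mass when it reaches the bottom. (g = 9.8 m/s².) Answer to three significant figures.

Here I = MR², so the shape factor k = I/(MR²) = 1.
The rolling condition ω = v/R makes the rotational term ½I(v/R)² = ½kMv², so KE_total = ½(1+k)Mv² = Mv².
Energy conservation: Mgh = Mv², so v = √(2gh/(1+k)) = √(2 × 9.8 × 0.407 / 2) ≈ 2.00 m/s.

v ≈ 2.00 m/s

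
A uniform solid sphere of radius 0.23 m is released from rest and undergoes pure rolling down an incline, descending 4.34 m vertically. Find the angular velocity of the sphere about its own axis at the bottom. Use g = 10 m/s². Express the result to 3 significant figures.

ω ≈ 34.2 rad/s

With I = (2/5)MR², the ratio k = I/(MR²) is 0.4.
The rolling condition ω = v/R makes the rotational term ½I(v/R)² = ½kMv², so KE_total = ½(1+k)Mv² = (7/10)Mv².
Energy conservation Mgh = ½(1+k)Mv² gives v = √(2gh/(1+k)) = √(2 × 10 × 4.34 / 1.4) = 7.874 m/s.
The angular speed follows from ω = v/R = 7.874/0.23 ≈ 34.2 rad/s.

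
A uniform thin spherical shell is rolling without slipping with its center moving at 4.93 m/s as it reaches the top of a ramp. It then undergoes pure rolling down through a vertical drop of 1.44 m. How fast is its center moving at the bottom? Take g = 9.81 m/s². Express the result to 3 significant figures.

v ≈ 6.42 m/s

For this body I = (2/3)MR², i.e. k = I/(MR²) = 2/3.
Pure rolling means v = ωR; then KE = ½Mv² + ½I(v/R)² = ½(1+k)Mv² = (5/6)Mv².
Energy conservation: (5/6)Mv₀² + Mgh = (5/6)Mv², so v² = v₀² + 2gh/(1+k).
v = √(4.93² + 2×9.81×1.44/1.667) = √41.26 ≈ 6.42 m/s.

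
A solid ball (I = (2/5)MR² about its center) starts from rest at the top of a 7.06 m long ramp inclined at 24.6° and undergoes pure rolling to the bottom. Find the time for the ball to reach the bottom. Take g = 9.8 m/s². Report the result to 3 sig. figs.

With I = (2/5)MR², the ratio k = I/(MR²) is 0.4.
Translational: Mg sinθ − f = Ma. Rotational about the CM: fR = Iα = kMRa, so f = kMa.
Hence a = g sinθ/(1+k) = 9.8×sin24.6°/1.4 = 2.914 m/s².
Starting from rest, L = ½at², so t = √(2L/a) = √(2×7.06/2.914) ≈ 2.20 s.

t ≈ 2.20 s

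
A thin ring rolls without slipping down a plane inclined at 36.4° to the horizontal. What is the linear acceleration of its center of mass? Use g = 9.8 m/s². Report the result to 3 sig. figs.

Here I = MR², so the shape factor k = I/(MR²) = 1.
Newton's second law down the slope: Mg sinθ − f = Ma. The torque equation fR = Iα (with α = a/R) gives f = kMa.
Eliminating f: Mg sinθ = (1+k)Ma, so a = g sinθ/(1+k) = 9.8 × sin36.4° / 2 ≈ 2.91 m/s².

a ≈ 2.91 m/s²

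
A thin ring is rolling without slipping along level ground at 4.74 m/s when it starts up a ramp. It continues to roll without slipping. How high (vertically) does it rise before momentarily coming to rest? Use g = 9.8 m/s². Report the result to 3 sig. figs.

h ≈ 2.29 m

With I = MR², the ratio k = I/(MR²) is 1.
Rolling without slipping gives ω = v/R, so the total kinetic energy is ½Mv² + ½Iω² = ½(1+k)Mv² = Mv².
At the top the kinetic energy is zero, so Mv₀² = Mgh.
Thus h = (1+k)v₀²/(2g) = 2 × 4.74² / (2 × 9.8) ≈ 2.29 m.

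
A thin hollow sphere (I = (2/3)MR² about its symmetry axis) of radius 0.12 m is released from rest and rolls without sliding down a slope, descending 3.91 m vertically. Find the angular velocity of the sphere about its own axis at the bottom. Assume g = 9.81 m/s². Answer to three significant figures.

ω ≈ 56.5 rad/s

Here I = (2/3)MR², so the shape factor k = I/(MR²) = 2/3.
The rolling condition ω = v/R makes the rotational term ½I(v/R)² = ½kMv², so KE_total = ½(1+k)Mv² = (5/6)Mv².
Energy conservation Mgh = ½(1+k)Mv² gives v = √(2gh/(1+k)) = √(2 × 9.81 × 3.91 / 1.667) = 6.784 m/s.
The angular speed follows from ω = v/R = 6.784/0.12 ≈ 56.5 rad/s.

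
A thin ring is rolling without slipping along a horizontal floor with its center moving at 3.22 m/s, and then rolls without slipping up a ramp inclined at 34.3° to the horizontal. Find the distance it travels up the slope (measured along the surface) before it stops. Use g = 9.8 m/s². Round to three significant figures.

d ≈ 1.88 m

For this body I = MR², i.e. k = I/(MR²) = 1.
The rolling condition ω = v/R makes the rotational term ½I(v/R)² = ½kMv², so KE_total = ½(1+k)Mv² = Mv².
Setting this equal to Mgh gives the vertical rise h = (1+k)v₀²/(2g) = 2×3.22²/(2×9.8) = 1.058 m.
Along the incline, d = h/sinθ = 1.058/sin34.3° ≈ 1.88 m.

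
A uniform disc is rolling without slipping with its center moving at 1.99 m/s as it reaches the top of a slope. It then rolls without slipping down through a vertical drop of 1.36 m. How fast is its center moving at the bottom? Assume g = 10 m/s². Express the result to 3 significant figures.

With I = (1/2)MR², the ratio k = I/(MR²) is 0.5.
Rolling without slipping gives ω = v/R, so the total kinetic energy is ½Mv² + ½Iω² = ½(1+k)Mv² = (3/4)Mv².
Energy conservation: (3/4)Mv₀² + Mgh = (3/4)Mv², so v² = v₀² + 2gh/(1+k).
v = √(1.99² + 2×10×1.36/1.5) = √22.09 ≈ 4.70 m/s.

v ≈ 4.70 m/s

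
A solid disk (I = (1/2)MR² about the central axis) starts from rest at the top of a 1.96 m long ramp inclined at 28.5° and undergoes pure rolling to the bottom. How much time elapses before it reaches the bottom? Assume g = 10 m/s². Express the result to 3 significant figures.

t ≈ 1.11 s

With I = (1/2)MR², the ratio k = I/(MR²) is 0.5.
Newton's second law down the slope: Mg sinθ − f = Ma. The torque equation fR = Iα (with α = a/R) gives f = kMa.
Hence a = g sinθ/(1+k) = 10×sin28.5°/1.5 = 3.181 m/s².
With constant a from rest, t = √(2L/a) = √(2·1.96/3.181) ≈ 1.11 s.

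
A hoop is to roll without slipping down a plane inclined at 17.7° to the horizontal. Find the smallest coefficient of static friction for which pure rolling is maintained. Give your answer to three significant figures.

The moment of inertia is MR², giving k ≡ I/(MR²) = 1.
Along the incline Mg sinθ − f = Ma, and torque about the center fR = Iα = kMR²(a/R) gives f = kMa.
These give a = g sinθ/(1+k) and the required friction f = kMg sinθ/(1+k).
The normal force is N = Mg cosθ, so μ_min = f/N = k tanθ/(1+k).
μ_min = 1 × tan17.7° / 2 ≈ 0.160.

μ_min ≈ 0.160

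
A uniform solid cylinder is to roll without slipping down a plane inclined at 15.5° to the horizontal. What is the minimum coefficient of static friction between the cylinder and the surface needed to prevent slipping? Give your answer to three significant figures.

μ_min ≈ 0.0924

The moment of inertia is (1/2)MR², giving k ≡ I/(MR²) = 0.5.
Translational: Mg sinθ − f = Ma. Rotational about the CM: fR = Iα = kMRa, so f = kMa.
These give a = g sinθ/(1+k) and the required friction f = kMg sinθ/(1+k).
With N = Mg cosθ, the no-slip condition f ≤ μN gives μ_min = f/N = k tanθ/(1+k).
μ_min = 0.5 × tan15.5° / 1.5 ≈ 0.0924.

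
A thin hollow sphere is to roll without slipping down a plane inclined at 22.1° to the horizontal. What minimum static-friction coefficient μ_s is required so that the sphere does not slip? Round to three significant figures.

For this body I = (2/3)MR², i.e. k = I/(MR²) = 2/3.
Translational: Mg sinθ − f = Ma. Rotational about the CM: fR = Iα = kMRa, so f = kMa.
These give a = g sinθ/(1+k) and the required friction f = kMg sinθ/(1+k).
With N = Mg cosθ, the no-slip condition f ≤ μN gives μ_min = f/N = k tanθ/(1+k).
μ_min = (2/3) × tan22.1° / 1.667 ≈ 0.162.

μ_min ≈ 0.162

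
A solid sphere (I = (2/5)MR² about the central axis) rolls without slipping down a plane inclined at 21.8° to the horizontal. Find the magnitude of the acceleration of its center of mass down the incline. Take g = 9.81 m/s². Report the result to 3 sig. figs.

For this body I = (2/5)MR², i.e. k = I/(MR²) = 0.4.
Along the incline Mg sinθ − f = Ma, and torque about the center fR = Iα = kMR²(a/R) gives f = kMa.
Eliminating f: Mg sinθ = (1+k)Ma, so a = g sinθ/(1+k) = 9.81 × sin21.8° / 1.4 ≈ 2.60 m/s².

a ≈ 2.60 m/s²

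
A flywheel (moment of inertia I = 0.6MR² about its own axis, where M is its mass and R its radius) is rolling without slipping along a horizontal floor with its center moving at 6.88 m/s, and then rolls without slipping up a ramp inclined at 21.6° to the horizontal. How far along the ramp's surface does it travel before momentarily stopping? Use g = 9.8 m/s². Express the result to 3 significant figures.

With I = 0.6MR², the ratio k = I/(MR²) is 0.6.
Rolling without slipping gives ω = v/R, so the total kinetic energy is ½Mv² + ½Iω² = ½(1+k)Mv² = (4/5)Mv².
Setting this equal to Mgh gives the vertical rise h = (1+k)v₀²/(2g) = 1.6×6.88²/(2×9.8) = 3.864 m.
Along the incline, d = h/sinθ = 3.864/sin21.6° ≈ 10.5 m.

d ≈ 10.5 m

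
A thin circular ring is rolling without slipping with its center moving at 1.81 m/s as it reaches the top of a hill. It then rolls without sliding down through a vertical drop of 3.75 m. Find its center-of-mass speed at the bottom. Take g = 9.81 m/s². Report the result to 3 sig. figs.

For this body I = MR², i.e. k = I/(MR²) = 1.
Rolling without slipping gives ω = v/R, so the total kinetic energy is ½Mv² + ½Iω² = ½(1+k)Mv² = Mv².
Conserving energy between top and bottom: Mv² = Mv₀² + Mgh, hence v² = v₀² + 2gh/(1+k).
v = √(1.81² + 2×9.81×3.75/2) = √40.06 ≈ 6.33 m/s.

v ≈ 6.33 m/s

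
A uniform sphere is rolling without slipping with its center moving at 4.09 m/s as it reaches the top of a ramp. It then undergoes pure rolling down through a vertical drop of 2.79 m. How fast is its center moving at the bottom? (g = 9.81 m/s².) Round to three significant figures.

The moment of inertia is (2/5)MR², giving k ≡ I/(MR²) = 0.4.
Pure rolling means v = ωR; then KE = ½Mv² + ½I(v/R)² = ½(1+k)Mv² = (7/10)Mv².
Conserving energy between top and bottom: (7/10)Mv² = (7/10)Mv₀² + Mgh, hence v² = v₀² + 2gh/(1+k).
v = √(4.09² + 2×9.81×2.79/1.4) = √55.83 ≈ 7.47 m/s.

v ≈ 7.47 m/s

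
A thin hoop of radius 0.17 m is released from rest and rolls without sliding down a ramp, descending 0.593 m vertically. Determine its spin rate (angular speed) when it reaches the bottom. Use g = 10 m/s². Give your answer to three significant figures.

ω ≈ 14.3 rad/s

For this body I = MR², i.e. k = I/(MR²) = 1.
Pure rolling means v = ωR; then KE = ½Mv² + ½I(v/R)² = ½(1+k)Mv² = Mv².
Energy conservation Mgh = ½(1+k)Mv² gives v = √(2gh/(1+k)) = √(2 × 10 × 0.593 / 2) = 2.435 m/s.
Then ω = v/R = 2.435 / 0.17 ≈ 14.3 rad/s.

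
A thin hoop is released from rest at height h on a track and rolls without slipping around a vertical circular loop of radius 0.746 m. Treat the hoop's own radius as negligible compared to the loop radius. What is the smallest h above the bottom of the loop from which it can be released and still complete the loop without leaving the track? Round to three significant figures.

The moment of inertia is MR², giving k ≡ I/(MR²) = 1.
At the top, contact is just lost when gravity alone supplies the centripetal force: Mg = Mv_top²/r, i.e. v_top² = gr.
With ω = v/R, the kinetic energy at speed v is ½(1+k)Mv² = Mv².
Energy conservation from release (height h) to the top (height 2r): Mgh = Mg(2r) + M·gr.
Thus h_min = 2r + (1+k)r/2 = r(2 + 2/2) = 0.746 × 3 ≈ 2.24 m.

h_min ≈ 2.24 m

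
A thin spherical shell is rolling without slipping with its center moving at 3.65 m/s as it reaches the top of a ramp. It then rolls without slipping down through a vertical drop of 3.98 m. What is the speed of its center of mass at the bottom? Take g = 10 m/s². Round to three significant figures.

v ≈ 7.82 m/s

Here I = (2/3)MR², so the shape factor k = I/(MR²) = 2/3.
Rolling without slipping gives ω = v/R, so the total kinetic energy is ½Mv² + ½Iω² = ½(1+k)Mv² = (5/6)Mv².
Conserving energy between top and bottom: (5/6)Mv² = (5/6)Mv₀² + Mgh, hence v² = v₀² + 2gh/(1+k).
v = √(3.65² + 2×10×3.98/1.667) = √61.08 ≈ 7.82 m/s.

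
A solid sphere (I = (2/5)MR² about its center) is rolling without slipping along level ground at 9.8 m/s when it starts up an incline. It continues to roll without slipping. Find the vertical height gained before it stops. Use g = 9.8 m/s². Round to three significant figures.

With I = (2/5)MR², the ratio k = I/(MR²) is 0.4.
The rolling condition ω = v/R makes the rotational term ½I(v/R)² = ½kMv², so KE_total = ½(1+k)Mv² = (7/10)Mv².
All of this converts to potential energy at the highest point: (7/10)Mv₀² = Mgh.
Thus h = (1+k)v₀²/(2g) = 1.4 × 9.8² / (2 × 9.8) ≈ 6.86 m.

h ≈ 6.86 m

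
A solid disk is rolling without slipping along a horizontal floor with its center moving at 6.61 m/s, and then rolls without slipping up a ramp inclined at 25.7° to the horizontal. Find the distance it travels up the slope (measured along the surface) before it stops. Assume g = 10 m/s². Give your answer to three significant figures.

d ≈ 7.56 m

Here I = (1/2)MR², so the shape factor k = I/(MR²) = 0.5.
Pure rolling means v = ωR; then KE = ½Mv² + ½I(v/R)² = ½(1+k)Mv² = (3/4)Mv².
Setting this equal to Mgh gives the vertical rise h = (1+k)v₀²/(2g) = 1.5×6.61²/(2×10) = 3.277 m.
Along the incline, d = h/sinθ = 3.277/sin25.7° ≈ 7.56 m.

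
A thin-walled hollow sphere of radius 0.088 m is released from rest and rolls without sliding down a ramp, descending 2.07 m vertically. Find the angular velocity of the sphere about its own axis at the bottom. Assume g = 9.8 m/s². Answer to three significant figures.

For this body I = (2/3)MR², i.e. k = I/(MR²) = 2/3.
Since it rolls without slipping, ω = v/R and KE = ½Mv² + ½Iω² = ½(1+k)Mv² = (5/6)Mv².
Energy conservation Mgh = ½(1+k)Mv² gives v = √(2gh/(1+k)) = √(2 × 9.8 × 2.07 / 1.667) = 4.934 m/s.
The angular speed follows from ω = v/R = 4.934/0.088 ≈ 56.1 rad/s.

ω ≈ 56.1 rad/s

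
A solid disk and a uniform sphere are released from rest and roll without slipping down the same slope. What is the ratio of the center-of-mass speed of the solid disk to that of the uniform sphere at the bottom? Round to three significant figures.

v_ratio ≈ 0.966

Each satisfies Mgh = ½(1+k)Mv² with k = I/(MR²), so v ∝ 1/√(1+k).
For the solid disk k = 0.5; for the uniform sphere k = 0.4.
v₁/v₂ = √((1+k₂)/(1+k₁)) = √(1.4/1.5) ≈ 0.966.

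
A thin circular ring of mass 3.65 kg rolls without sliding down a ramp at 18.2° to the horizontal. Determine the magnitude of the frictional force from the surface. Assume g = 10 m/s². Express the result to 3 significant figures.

With I = MR², the ratio k = I/(MR²) is 1.
Translational: Mg sinθ − f = Ma. Rotational about the CM: fR = Iα = kMRa, so f = kMa.
Combining, a = g sinθ/(1+k) and f = kMa = kMg sinθ/(1+k).
f = 1 × 3.65 × 10 × sin18.2° / 2 ≈ 5.70 N.

f ≈ 5.70 N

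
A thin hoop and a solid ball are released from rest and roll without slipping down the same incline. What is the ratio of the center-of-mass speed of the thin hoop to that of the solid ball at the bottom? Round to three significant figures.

v_ratio ≈ 0.837

Each satisfies Mgh = ½(1+k)Mv² with k = I/(MR²), so v ∝ 1/√(1+k).
For the thin hoop k = 1; for the solid ball k = 0.4.
v₁/v₂ = √((1+k₂)/(1+k₁)) = √(1.4/2) ≈ 0.837.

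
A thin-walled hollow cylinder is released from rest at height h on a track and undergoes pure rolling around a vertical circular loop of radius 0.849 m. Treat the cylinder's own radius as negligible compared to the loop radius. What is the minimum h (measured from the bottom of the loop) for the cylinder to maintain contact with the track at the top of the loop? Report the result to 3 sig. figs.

Here I = MR², so the shape factor k = I/(MR²) = 1.
At the top, contact is just lost when gravity alone supplies the centripetal force: Mg = Mv_top²/r, i.e. v_top² = gr.
With ω = v/R, the kinetic energy at speed v is ½(1+k)Mv² = Mv².
Energy conservation from release (height h) to the top (height 2r): Mgh = Mg(2r) + M·gr.
Thus h_min = 2r + (1+k)r/2 = r(2 + 2/2) = 0.849 × 3 ≈ 2.55 m.

h_min ≈ 2.55 m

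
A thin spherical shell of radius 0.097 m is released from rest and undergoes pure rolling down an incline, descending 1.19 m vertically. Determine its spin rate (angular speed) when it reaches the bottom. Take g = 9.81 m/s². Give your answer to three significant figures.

ω ≈ 38.6 rad/s

With I = (2/3)MR², the ratio k = I/(MR²) is 2/3.
Pure rolling means v = ωR; then KE = ½Mv² + ½I(v/R)² = ½(1+k)Mv² = (5/6)Mv².
Energy conservation Mgh = ½(1+k)Mv² gives v = √(2gh/(1+k)) = √(2 × 9.81 × 1.19 / 1.667) = 3.743 m/s.
Then ω = v/R = 3.743 / 0.097 ≈ 38.6 rad/s.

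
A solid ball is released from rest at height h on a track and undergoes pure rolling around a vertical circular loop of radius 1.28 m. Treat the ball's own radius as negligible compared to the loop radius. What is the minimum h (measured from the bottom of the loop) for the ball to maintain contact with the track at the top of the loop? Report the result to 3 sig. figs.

h_min ≈ 3.46 m

With I = (2/5)MR², the ratio k = I/(MR²) is 0.4.
At the top, contact is just lost when gravity alone supplies the centripetal force: Mg = Mv_top²/r, i.e. v_top² = gr.
With ω = v/R, the kinetic energy at speed v is ½(1+k)Mv² = (7/10)Mv².
Energy conservation from release (height h) to the top (height 2r): Mgh = Mg(2r) + (7/10)M·gr.
Thus h_min = 2r + (1+k)r/2 = r(2 + 1.4/2) = 1.28 × 2.7 ≈ 3.46 m.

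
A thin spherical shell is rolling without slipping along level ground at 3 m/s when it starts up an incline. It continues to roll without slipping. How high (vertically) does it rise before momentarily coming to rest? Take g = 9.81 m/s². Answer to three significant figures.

Here I = (2/3)MR², so the shape factor k = I/(MR²) = 2/3.
Pure rolling means v = ωR; then KE = ½Mv² + ½I(v/R)² = ½(1+k)Mv² = (5/6)Mv².
At the top the kinetic energy is zero, so (5/6)Mv₀² = Mgh.
Thus h = (1+k)v₀²/(2g) = 1.667 × 3² / (2 × 9.81) ≈ 0.765 m.

h ≈ 0.765 m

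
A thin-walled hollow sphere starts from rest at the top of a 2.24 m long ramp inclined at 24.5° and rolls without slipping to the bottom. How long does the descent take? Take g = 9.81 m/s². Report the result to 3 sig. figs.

t ≈ 1.35 s

With I = (2/3)MR², the ratio k = I/(MR²) is 2/3.
Along the incline Mg sinθ − f = Ma, and torque about the center fR = Iα = kMR²(a/R) gives f = kMa.
Hence a = g sinθ/(1+k) = 9.81×sin24.5°/1.667 = 2.441 m/s².
With constant a from rest, t = √(2L/a) = √(2·2.24/2.441) ≈ 1.35 s.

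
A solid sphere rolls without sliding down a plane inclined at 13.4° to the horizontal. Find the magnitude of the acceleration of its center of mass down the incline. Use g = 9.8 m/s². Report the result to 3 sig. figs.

For this body I = (2/5)MR², i.e. k = I/(MR²) = 0.4.
Translational: Mg sinθ − f = Ma. Rotational about the CM: fR = Iα = kMRa, so f = kMa.
Eliminating f: Mg sinθ = (1+k)Ma, so a = g sinθ/(1+k) = 9.8 × sin13.4° / 1.4 ≈ 1.62 m/s².

a ≈ 1.62 m/s²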